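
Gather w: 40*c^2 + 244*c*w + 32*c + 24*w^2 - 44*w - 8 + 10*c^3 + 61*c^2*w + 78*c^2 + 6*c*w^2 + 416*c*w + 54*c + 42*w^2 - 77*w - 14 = 10*c^3 + 118*c^2 + 86*c + w^2*(6*c + 66) + w*(61*c^2 + 660*c - 121) - 22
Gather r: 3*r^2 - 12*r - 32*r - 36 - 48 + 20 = 3*r^2 - 44*r - 64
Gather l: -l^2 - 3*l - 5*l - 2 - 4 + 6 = -l^2 - 8*l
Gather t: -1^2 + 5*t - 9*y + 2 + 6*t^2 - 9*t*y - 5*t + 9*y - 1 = 6*t^2 - 9*t*y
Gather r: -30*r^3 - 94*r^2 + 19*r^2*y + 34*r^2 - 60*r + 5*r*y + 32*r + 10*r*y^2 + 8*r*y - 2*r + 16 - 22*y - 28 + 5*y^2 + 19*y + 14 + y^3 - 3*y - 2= -30*r^3 + r^2*(19*y - 60) + r*(10*y^2 + 13*y - 30) + y^3 + 5*y^2 - 6*y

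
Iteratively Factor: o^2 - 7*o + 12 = (o - 4)*(o - 3)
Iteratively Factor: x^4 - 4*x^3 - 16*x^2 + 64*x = (x - 4)*(x^3 - 16*x) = (x - 4)*(x + 4)*(x^2 - 4*x) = x*(x - 4)*(x + 4)*(x - 4)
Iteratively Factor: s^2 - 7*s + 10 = (s - 5)*(s - 2)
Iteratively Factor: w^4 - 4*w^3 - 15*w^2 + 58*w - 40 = (w - 1)*(w^3 - 3*w^2 - 18*w + 40) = (w - 2)*(w - 1)*(w^2 - w - 20) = (w - 5)*(w - 2)*(w - 1)*(w + 4)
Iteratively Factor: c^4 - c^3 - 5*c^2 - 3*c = (c + 1)*(c^3 - 2*c^2 - 3*c) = (c + 1)^2*(c^2 - 3*c) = c*(c + 1)^2*(c - 3)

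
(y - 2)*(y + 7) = y^2 + 5*y - 14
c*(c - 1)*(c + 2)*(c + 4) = c^4 + 5*c^3 + 2*c^2 - 8*c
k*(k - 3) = k^2 - 3*k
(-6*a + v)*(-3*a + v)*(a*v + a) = 18*a^3*v + 18*a^3 - 9*a^2*v^2 - 9*a^2*v + a*v^3 + a*v^2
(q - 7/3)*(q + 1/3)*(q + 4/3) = q^3 - 2*q^2/3 - 31*q/9 - 28/27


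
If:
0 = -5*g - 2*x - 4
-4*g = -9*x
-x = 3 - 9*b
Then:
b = 143/477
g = -36/53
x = -16/53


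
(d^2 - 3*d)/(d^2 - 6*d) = (d - 3)/(d - 6)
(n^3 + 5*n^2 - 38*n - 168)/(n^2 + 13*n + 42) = (n^2 - 2*n - 24)/(n + 6)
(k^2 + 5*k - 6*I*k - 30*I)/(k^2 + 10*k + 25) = (k - 6*I)/(k + 5)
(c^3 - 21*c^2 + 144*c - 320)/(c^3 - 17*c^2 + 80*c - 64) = (c - 5)/(c - 1)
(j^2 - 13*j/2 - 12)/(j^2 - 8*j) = (j + 3/2)/j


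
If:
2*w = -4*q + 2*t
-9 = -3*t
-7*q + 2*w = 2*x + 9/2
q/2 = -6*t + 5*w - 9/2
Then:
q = -5/7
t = 3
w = 31/7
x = 131/28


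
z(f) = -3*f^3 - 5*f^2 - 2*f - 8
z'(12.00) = -1418.00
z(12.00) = -5936.00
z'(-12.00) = -1178.00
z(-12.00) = 4480.00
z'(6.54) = -452.34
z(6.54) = -1074.12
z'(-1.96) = -16.97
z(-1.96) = -0.70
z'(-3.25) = -64.56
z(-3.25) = 48.67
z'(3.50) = -147.25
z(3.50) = -204.88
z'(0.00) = -2.00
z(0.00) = -8.00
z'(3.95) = -181.92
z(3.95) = -278.80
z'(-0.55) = 0.78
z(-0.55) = -7.91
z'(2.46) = -81.06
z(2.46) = -87.84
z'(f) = -9*f^2 - 10*f - 2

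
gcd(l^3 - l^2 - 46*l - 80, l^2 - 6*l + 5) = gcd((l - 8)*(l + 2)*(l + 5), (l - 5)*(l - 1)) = 1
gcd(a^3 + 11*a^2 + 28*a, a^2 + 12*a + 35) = a + 7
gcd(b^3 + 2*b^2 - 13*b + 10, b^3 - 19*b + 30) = b^2 + 3*b - 10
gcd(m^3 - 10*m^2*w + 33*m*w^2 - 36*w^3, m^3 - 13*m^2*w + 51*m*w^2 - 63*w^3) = m^2 - 6*m*w + 9*w^2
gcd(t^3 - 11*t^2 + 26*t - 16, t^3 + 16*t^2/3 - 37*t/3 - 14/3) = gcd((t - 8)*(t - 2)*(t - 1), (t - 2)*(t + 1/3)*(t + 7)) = t - 2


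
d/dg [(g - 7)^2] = 2*g - 14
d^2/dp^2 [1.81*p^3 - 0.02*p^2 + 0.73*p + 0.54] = 10.86*p - 0.04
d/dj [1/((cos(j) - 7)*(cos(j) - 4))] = (2*cos(j) - 11)*sin(j)/((cos(j) - 7)^2*(cos(j) - 4)^2)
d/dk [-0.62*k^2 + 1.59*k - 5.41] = 1.59 - 1.24*k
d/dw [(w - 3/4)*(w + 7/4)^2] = (4*w + 7)*(12*w + 1)/16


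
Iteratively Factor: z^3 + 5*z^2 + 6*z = (z + 3)*(z^2 + 2*z) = (z + 2)*(z + 3)*(z)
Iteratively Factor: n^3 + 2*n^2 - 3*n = (n)*(n^2 + 2*n - 3) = n*(n - 1)*(n + 3)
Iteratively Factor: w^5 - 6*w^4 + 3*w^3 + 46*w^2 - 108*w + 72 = (w - 2)*(w^4 - 4*w^3 - 5*w^2 + 36*w - 36) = (w - 2)*(w + 3)*(w^3 - 7*w^2 + 16*w - 12) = (w - 2)^2*(w + 3)*(w^2 - 5*w + 6) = (w - 2)^3*(w + 3)*(w - 3)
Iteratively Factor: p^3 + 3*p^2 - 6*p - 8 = (p + 1)*(p^2 + 2*p - 8) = (p + 1)*(p + 4)*(p - 2)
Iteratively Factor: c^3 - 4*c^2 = (c)*(c^2 - 4*c) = c*(c - 4)*(c)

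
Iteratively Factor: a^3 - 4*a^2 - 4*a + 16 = (a - 4)*(a^2 - 4) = (a - 4)*(a - 2)*(a + 2)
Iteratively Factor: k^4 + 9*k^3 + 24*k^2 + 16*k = (k + 1)*(k^3 + 8*k^2 + 16*k) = k*(k + 1)*(k^2 + 8*k + 16) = k*(k + 1)*(k + 4)*(k + 4)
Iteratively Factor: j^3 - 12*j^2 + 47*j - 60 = (j - 5)*(j^2 - 7*j + 12) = (j - 5)*(j - 4)*(j - 3)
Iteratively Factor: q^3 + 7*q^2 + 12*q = (q + 4)*(q^2 + 3*q) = q*(q + 4)*(q + 3)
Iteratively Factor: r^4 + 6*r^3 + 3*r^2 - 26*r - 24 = (r + 3)*(r^3 + 3*r^2 - 6*r - 8) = (r - 2)*(r + 3)*(r^2 + 5*r + 4) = (r - 2)*(r + 1)*(r + 3)*(r + 4)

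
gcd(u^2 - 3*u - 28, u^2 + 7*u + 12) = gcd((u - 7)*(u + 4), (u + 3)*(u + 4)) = u + 4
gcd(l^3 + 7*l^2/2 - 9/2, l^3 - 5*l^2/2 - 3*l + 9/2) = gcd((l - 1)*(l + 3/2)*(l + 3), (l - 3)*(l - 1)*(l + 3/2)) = l^2 + l/2 - 3/2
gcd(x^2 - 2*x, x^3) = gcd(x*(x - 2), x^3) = x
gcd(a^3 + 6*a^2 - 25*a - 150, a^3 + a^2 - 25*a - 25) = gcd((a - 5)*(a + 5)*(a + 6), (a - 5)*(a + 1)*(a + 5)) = a^2 - 25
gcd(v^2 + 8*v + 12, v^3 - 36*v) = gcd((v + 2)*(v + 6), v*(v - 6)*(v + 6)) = v + 6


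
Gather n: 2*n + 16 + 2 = 2*n + 18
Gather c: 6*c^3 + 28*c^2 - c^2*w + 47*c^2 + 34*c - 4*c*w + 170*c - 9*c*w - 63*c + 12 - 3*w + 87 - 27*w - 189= 6*c^3 + c^2*(75 - w) + c*(141 - 13*w) - 30*w - 90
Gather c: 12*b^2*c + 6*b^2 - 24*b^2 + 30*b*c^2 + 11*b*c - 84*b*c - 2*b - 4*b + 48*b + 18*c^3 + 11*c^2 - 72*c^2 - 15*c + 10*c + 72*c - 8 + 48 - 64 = -18*b^2 + 42*b + 18*c^3 + c^2*(30*b - 61) + c*(12*b^2 - 73*b + 67) - 24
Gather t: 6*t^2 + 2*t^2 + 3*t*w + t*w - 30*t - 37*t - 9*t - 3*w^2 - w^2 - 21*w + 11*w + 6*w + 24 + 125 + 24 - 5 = 8*t^2 + t*(4*w - 76) - 4*w^2 - 4*w + 168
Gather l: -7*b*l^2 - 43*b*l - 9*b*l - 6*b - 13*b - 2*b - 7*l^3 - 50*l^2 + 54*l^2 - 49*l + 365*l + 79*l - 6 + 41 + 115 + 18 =-21*b - 7*l^3 + l^2*(4 - 7*b) + l*(395 - 52*b) + 168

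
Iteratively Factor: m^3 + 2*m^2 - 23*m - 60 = (m + 4)*(m^2 - 2*m - 15) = (m - 5)*(m + 4)*(m + 3)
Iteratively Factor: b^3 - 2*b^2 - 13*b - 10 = (b - 5)*(b^2 + 3*b + 2) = (b - 5)*(b + 2)*(b + 1)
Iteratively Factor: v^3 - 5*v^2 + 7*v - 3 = (v - 1)*(v^2 - 4*v + 3) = (v - 1)^2*(v - 3)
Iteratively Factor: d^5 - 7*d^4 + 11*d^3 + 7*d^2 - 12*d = (d - 1)*(d^4 - 6*d^3 + 5*d^2 + 12*d) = (d - 3)*(d - 1)*(d^3 - 3*d^2 - 4*d) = (d - 3)*(d - 1)*(d + 1)*(d^2 - 4*d) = d*(d - 3)*(d - 1)*(d + 1)*(d - 4)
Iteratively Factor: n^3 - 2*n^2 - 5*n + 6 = (n + 2)*(n^2 - 4*n + 3) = (n - 3)*(n + 2)*(n - 1)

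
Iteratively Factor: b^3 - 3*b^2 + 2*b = (b - 2)*(b^2 - b) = (b - 2)*(b - 1)*(b)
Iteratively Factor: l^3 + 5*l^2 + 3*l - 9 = (l + 3)*(l^2 + 2*l - 3) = (l - 1)*(l + 3)*(l + 3)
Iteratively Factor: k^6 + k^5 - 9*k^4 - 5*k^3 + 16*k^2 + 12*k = (k - 2)*(k^5 + 3*k^4 - 3*k^3 - 11*k^2 - 6*k) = k*(k - 2)*(k^4 + 3*k^3 - 3*k^2 - 11*k - 6) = k*(k - 2)^2*(k^3 + 5*k^2 + 7*k + 3) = k*(k - 2)^2*(k + 3)*(k^2 + 2*k + 1) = k*(k - 2)^2*(k + 1)*(k + 3)*(k + 1)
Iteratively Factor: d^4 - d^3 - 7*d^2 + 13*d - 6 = (d - 1)*(d^3 - 7*d + 6) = (d - 1)*(d + 3)*(d^2 - 3*d + 2) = (d - 1)^2*(d + 3)*(d - 2)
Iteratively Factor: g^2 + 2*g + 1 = (g + 1)*(g + 1)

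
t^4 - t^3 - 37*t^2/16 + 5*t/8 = t*(t - 2)*(t - 1/4)*(t + 5/4)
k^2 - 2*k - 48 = (k - 8)*(k + 6)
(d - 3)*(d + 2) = d^2 - d - 6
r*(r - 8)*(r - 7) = r^3 - 15*r^2 + 56*r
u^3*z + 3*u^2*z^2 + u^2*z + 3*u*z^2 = u*(u + 3*z)*(u*z + z)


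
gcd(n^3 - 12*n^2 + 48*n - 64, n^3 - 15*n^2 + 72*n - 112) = n^2 - 8*n + 16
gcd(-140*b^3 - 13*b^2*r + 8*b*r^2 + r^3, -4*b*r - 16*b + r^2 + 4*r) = -4*b + r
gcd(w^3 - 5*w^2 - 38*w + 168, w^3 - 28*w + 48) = w^2 + 2*w - 24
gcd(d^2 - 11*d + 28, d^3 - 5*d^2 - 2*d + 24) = d - 4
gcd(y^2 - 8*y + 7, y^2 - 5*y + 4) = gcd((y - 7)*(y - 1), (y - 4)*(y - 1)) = y - 1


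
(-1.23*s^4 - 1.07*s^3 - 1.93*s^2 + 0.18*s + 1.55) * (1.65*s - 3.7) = -2.0295*s^5 + 2.7855*s^4 + 0.774500000000001*s^3 + 7.438*s^2 + 1.8915*s - 5.735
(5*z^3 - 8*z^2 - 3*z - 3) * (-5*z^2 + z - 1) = -25*z^5 + 45*z^4 + 2*z^3 + 20*z^2 + 3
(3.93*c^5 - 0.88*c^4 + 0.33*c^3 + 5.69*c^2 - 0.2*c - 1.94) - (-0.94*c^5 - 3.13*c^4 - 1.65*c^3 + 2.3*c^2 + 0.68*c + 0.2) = 4.87*c^5 + 2.25*c^4 + 1.98*c^3 + 3.39*c^2 - 0.88*c - 2.14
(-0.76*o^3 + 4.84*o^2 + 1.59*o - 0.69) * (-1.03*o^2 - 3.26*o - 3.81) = 0.7828*o^5 - 2.5076*o^4 - 14.5205*o^3 - 22.9131*o^2 - 3.8085*o + 2.6289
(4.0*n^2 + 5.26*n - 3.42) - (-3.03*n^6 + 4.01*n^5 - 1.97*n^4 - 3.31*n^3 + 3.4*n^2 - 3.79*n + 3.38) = 3.03*n^6 - 4.01*n^5 + 1.97*n^4 + 3.31*n^3 + 0.6*n^2 + 9.05*n - 6.8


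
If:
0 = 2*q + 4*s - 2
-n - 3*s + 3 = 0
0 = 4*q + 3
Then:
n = 3/8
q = -3/4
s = 7/8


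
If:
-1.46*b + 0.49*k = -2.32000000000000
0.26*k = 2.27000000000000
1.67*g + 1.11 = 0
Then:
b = 4.52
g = -0.66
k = 8.73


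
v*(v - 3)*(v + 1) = v^3 - 2*v^2 - 3*v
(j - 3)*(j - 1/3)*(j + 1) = j^3 - 7*j^2/3 - 7*j/3 + 1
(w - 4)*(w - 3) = w^2 - 7*w + 12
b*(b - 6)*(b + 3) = b^3 - 3*b^2 - 18*b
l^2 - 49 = (l - 7)*(l + 7)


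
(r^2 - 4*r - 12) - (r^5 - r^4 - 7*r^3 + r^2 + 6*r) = -r^5 + r^4 + 7*r^3 - 10*r - 12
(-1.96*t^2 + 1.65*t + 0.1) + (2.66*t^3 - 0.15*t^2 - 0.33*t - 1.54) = 2.66*t^3 - 2.11*t^2 + 1.32*t - 1.44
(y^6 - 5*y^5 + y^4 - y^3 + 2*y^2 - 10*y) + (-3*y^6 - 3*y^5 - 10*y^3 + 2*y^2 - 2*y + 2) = -2*y^6 - 8*y^5 + y^4 - 11*y^3 + 4*y^2 - 12*y + 2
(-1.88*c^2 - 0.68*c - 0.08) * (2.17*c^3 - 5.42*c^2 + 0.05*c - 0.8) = -4.0796*c^5 + 8.714*c^4 + 3.418*c^3 + 1.9036*c^2 + 0.54*c + 0.064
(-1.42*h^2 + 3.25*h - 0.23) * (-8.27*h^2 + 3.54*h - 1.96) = 11.7434*h^4 - 31.9043*h^3 + 16.1903*h^2 - 7.1842*h + 0.4508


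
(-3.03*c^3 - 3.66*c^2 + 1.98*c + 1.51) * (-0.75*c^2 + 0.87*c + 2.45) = 2.2725*c^5 + 0.1089*c^4 - 12.0927*c^3 - 8.3769*c^2 + 6.1647*c + 3.6995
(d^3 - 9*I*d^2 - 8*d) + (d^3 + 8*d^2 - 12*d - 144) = 2*d^3 + 8*d^2 - 9*I*d^2 - 20*d - 144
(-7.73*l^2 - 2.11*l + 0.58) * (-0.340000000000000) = 2.6282*l^2 + 0.7174*l - 0.1972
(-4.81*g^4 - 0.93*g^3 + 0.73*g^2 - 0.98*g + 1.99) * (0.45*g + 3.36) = -2.1645*g^5 - 16.5801*g^4 - 2.7963*g^3 + 2.0118*g^2 - 2.3973*g + 6.6864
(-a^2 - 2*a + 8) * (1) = -a^2 - 2*a + 8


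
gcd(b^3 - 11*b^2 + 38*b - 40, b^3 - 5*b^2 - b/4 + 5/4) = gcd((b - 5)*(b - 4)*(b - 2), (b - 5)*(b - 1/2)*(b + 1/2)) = b - 5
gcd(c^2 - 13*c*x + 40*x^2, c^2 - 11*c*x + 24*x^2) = -c + 8*x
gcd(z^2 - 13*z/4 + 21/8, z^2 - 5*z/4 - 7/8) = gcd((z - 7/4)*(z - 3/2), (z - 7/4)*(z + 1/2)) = z - 7/4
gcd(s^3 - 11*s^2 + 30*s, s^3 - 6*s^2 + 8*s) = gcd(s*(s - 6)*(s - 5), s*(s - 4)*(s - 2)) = s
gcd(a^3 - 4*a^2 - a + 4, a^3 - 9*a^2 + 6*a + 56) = a - 4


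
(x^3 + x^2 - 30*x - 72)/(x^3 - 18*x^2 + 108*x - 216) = (x^2 + 7*x + 12)/(x^2 - 12*x + 36)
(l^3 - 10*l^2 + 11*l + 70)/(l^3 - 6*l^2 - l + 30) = (l - 7)/(l - 3)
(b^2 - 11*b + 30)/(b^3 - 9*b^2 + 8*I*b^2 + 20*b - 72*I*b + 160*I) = (b - 6)/(b^2 + b*(-4 + 8*I) - 32*I)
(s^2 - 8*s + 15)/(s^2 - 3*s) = (s - 5)/s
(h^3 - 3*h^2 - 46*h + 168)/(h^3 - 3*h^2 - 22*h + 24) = (h^2 + 3*h - 28)/(h^2 + 3*h - 4)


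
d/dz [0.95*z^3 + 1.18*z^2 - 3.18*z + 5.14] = 2.85*z^2 + 2.36*z - 3.18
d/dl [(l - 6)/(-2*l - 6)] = -9/(2*(l + 3)^2)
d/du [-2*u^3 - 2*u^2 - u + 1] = -6*u^2 - 4*u - 1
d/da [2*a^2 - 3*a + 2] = 4*a - 3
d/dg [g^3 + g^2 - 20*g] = 3*g^2 + 2*g - 20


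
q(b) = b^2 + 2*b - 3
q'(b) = 2*b + 2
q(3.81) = 19.14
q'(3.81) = 9.62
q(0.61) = -1.41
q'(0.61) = 3.22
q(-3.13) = 0.54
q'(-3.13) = -4.26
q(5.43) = 37.34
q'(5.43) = 12.86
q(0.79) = -0.80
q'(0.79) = 3.58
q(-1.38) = -3.86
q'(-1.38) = -0.76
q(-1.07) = -4.00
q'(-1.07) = -0.14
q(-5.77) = 18.75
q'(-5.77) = -9.54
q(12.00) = 165.00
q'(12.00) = 26.00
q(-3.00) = 0.00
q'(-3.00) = -4.00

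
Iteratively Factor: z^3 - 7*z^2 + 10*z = (z - 2)*(z^2 - 5*z) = z*(z - 2)*(z - 5)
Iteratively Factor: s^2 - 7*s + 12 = (s - 3)*(s - 4)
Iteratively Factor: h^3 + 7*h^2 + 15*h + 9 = (h + 1)*(h^2 + 6*h + 9) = (h + 1)*(h + 3)*(h + 3)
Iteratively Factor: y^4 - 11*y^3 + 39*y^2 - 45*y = (y)*(y^3 - 11*y^2 + 39*y - 45) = y*(y - 3)*(y^2 - 8*y + 15) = y*(y - 3)^2*(y - 5)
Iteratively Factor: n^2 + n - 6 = (n + 3)*(n - 2)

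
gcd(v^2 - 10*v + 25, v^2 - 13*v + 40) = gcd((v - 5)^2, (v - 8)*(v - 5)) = v - 5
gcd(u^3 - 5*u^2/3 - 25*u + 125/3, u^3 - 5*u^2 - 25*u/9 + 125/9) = u^2 - 20*u/3 + 25/3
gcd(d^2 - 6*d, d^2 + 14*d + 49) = 1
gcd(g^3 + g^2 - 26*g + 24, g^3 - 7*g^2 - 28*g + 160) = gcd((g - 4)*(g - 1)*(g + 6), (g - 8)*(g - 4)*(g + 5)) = g - 4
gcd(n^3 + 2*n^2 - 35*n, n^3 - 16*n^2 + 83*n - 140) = n - 5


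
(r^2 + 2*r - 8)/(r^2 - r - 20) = (r - 2)/(r - 5)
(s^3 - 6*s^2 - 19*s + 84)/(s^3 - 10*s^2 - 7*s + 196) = (s - 3)/(s - 7)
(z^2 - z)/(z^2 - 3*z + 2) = z/(z - 2)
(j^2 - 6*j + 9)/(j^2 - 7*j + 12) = (j - 3)/(j - 4)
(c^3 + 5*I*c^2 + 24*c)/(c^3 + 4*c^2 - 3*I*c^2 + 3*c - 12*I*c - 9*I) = c*(c + 8*I)/(c^2 + 4*c + 3)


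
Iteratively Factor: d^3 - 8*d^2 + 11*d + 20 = (d + 1)*(d^2 - 9*d + 20) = (d - 5)*(d + 1)*(d - 4)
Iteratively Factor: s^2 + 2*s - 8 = (s - 2)*(s + 4)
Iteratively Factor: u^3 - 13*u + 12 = (u + 4)*(u^2 - 4*u + 3) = (u - 3)*(u + 4)*(u - 1)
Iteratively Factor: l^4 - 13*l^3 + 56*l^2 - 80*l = (l - 4)*(l^3 - 9*l^2 + 20*l) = l*(l - 4)*(l^2 - 9*l + 20) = l*(l - 5)*(l - 4)*(l - 4)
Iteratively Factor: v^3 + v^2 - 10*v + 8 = (v - 1)*(v^2 + 2*v - 8) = (v - 1)*(v + 4)*(v - 2)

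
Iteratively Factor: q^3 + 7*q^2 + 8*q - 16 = (q + 4)*(q^2 + 3*q - 4) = (q - 1)*(q + 4)*(q + 4)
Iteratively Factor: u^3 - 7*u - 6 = (u + 2)*(u^2 - 2*u - 3) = (u + 1)*(u + 2)*(u - 3)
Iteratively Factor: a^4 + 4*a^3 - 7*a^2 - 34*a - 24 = (a + 1)*(a^3 + 3*a^2 - 10*a - 24) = (a + 1)*(a + 2)*(a^2 + a - 12) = (a + 1)*(a + 2)*(a + 4)*(a - 3)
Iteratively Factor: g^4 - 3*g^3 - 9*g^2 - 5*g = (g - 5)*(g^3 + 2*g^2 + g) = (g - 5)*(g + 1)*(g^2 + g) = (g - 5)*(g + 1)^2*(g)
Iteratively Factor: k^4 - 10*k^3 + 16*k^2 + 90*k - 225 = (k - 5)*(k^3 - 5*k^2 - 9*k + 45) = (k - 5)*(k - 3)*(k^2 - 2*k - 15) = (k - 5)*(k - 3)*(k + 3)*(k - 5)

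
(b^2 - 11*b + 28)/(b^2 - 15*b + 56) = (b - 4)/(b - 8)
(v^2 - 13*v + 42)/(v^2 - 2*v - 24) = (v - 7)/(v + 4)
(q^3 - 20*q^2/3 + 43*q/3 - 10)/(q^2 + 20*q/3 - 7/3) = (3*q^3 - 20*q^2 + 43*q - 30)/(3*q^2 + 20*q - 7)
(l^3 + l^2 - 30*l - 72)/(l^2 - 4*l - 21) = (l^2 - 2*l - 24)/(l - 7)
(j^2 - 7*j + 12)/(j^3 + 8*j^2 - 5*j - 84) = (j - 4)/(j^2 + 11*j + 28)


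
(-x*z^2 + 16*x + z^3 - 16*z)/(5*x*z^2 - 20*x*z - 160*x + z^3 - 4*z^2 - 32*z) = (-x*z + 4*x + z^2 - 4*z)/(5*x*z - 40*x + z^2 - 8*z)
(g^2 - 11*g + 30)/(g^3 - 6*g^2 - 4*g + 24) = (g - 5)/(g^2 - 4)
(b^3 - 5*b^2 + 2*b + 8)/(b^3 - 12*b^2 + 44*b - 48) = (b + 1)/(b - 6)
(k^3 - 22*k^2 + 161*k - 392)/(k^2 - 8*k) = k - 14 + 49/k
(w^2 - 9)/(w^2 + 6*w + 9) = (w - 3)/(w + 3)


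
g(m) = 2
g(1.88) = 2.00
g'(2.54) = 0.00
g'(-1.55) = 0.00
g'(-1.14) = 0.00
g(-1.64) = 2.00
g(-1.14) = 2.00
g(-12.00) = 2.00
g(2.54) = 2.00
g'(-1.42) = 0.00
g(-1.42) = 2.00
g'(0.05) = 0.00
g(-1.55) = 2.00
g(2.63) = 2.00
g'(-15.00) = 0.00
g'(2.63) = 0.00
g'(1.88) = 0.00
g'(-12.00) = 0.00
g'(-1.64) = 0.00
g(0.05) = 2.00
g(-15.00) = 2.00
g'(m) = 0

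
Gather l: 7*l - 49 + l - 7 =8*l - 56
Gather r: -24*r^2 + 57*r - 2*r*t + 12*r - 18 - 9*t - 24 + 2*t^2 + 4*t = -24*r^2 + r*(69 - 2*t) + 2*t^2 - 5*t - 42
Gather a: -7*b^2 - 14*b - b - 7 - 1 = -7*b^2 - 15*b - 8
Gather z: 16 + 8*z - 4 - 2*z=6*z + 12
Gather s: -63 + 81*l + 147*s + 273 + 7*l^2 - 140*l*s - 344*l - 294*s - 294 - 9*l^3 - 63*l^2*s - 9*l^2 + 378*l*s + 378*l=-9*l^3 - 2*l^2 + 115*l + s*(-63*l^2 + 238*l - 147) - 84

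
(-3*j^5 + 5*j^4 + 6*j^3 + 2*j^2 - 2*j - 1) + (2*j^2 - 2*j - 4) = -3*j^5 + 5*j^4 + 6*j^3 + 4*j^2 - 4*j - 5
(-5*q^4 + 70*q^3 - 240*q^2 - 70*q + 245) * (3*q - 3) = -15*q^5 + 225*q^4 - 930*q^3 + 510*q^2 + 945*q - 735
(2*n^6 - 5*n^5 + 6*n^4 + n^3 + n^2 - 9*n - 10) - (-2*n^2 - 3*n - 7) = 2*n^6 - 5*n^5 + 6*n^4 + n^3 + 3*n^2 - 6*n - 3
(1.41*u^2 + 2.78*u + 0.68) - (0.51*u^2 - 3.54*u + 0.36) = 0.9*u^2 + 6.32*u + 0.32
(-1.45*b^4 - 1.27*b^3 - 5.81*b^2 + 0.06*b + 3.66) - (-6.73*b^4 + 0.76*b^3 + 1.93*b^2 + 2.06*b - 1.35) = 5.28*b^4 - 2.03*b^3 - 7.74*b^2 - 2.0*b + 5.01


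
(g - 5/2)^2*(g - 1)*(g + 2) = g^4 - 4*g^3 - 3*g^2/4 + 65*g/4 - 25/2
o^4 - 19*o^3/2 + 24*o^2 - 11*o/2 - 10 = (o - 5)*(o - 4)*(o - 1)*(o + 1/2)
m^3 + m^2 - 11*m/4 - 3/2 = (m - 3/2)*(m + 1/2)*(m + 2)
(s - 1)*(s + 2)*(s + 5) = s^3 + 6*s^2 + 3*s - 10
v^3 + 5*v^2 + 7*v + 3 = (v + 1)^2*(v + 3)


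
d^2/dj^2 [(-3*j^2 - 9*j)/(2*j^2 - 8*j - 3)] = 6*(-28*j^3 - 18*j^2 - 54*j + 63)/(8*j^6 - 96*j^5 + 348*j^4 - 224*j^3 - 522*j^2 - 216*j - 27)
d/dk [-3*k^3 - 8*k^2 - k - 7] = -9*k^2 - 16*k - 1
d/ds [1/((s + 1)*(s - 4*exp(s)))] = (-s + (s + 1)*(4*exp(s) - 1) + 4*exp(s))/((s + 1)^2*(s - 4*exp(s))^2)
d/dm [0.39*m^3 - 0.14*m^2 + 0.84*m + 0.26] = 1.17*m^2 - 0.28*m + 0.84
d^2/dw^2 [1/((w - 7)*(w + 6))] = 2*((w - 7)^2 + (w - 7)*(w + 6) + (w + 6)^2)/((w - 7)^3*(w + 6)^3)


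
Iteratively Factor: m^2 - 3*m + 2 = (m - 2)*(m - 1)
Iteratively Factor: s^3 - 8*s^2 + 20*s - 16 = (s - 2)*(s^2 - 6*s + 8) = (s - 4)*(s - 2)*(s - 2)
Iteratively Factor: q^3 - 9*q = (q - 3)*(q^2 + 3*q) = q*(q - 3)*(q + 3)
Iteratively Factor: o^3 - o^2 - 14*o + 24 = (o + 4)*(o^2 - 5*o + 6) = (o - 2)*(o + 4)*(o - 3)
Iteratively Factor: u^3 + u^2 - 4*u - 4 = (u - 2)*(u^2 + 3*u + 2) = (u - 2)*(u + 2)*(u + 1)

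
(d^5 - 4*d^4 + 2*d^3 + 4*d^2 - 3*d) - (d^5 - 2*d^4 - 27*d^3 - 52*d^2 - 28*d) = -2*d^4 + 29*d^3 + 56*d^2 + 25*d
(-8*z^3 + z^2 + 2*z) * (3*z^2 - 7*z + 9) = -24*z^5 + 59*z^4 - 73*z^3 - 5*z^2 + 18*z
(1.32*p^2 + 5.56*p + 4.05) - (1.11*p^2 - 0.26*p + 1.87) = 0.21*p^2 + 5.82*p + 2.18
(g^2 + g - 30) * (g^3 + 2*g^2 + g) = g^5 + 3*g^4 - 27*g^3 - 59*g^2 - 30*g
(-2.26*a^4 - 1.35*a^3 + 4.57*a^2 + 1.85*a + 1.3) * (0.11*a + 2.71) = -0.2486*a^5 - 6.2731*a^4 - 3.1558*a^3 + 12.5882*a^2 + 5.1565*a + 3.523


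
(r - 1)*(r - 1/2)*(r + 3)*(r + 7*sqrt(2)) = r^4 + 3*r^3/2 + 7*sqrt(2)*r^3 - 4*r^2 + 21*sqrt(2)*r^2/2 - 28*sqrt(2)*r + 3*r/2 + 21*sqrt(2)/2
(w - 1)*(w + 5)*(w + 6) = w^3 + 10*w^2 + 19*w - 30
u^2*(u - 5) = u^3 - 5*u^2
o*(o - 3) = o^2 - 3*o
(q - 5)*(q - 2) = q^2 - 7*q + 10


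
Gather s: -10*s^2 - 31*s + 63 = -10*s^2 - 31*s + 63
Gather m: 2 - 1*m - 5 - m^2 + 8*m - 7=-m^2 + 7*m - 10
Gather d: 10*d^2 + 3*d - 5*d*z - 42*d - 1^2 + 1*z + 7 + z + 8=10*d^2 + d*(-5*z - 39) + 2*z + 14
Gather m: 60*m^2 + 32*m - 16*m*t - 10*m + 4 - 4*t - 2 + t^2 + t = 60*m^2 + m*(22 - 16*t) + t^2 - 3*t + 2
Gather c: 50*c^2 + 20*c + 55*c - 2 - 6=50*c^2 + 75*c - 8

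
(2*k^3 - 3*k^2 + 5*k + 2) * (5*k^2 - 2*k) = 10*k^5 - 19*k^4 + 31*k^3 - 4*k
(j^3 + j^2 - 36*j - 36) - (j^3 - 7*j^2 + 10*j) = 8*j^2 - 46*j - 36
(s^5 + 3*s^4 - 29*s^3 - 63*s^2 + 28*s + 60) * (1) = s^5 + 3*s^4 - 29*s^3 - 63*s^2 + 28*s + 60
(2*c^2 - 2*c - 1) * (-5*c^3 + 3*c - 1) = -10*c^5 + 10*c^4 + 11*c^3 - 8*c^2 - c + 1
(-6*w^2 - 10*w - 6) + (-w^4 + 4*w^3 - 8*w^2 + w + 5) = -w^4 + 4*w^3 - 14*w^2 - 9*w - 1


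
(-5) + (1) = -4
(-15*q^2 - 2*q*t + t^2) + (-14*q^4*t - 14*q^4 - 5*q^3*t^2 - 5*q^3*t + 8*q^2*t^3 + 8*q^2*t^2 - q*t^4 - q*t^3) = -14*q^4*t - 14*q^4 - 5*q^3*t^2 - 5*q^3*t + 8*q^2*t^3 + 8*q^2*t^2 - 15*q^2 - q*t^4 - q*t^3 - 2*q*t + t^2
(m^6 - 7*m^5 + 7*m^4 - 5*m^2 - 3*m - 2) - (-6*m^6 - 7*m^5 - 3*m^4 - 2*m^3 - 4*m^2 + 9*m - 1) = 7*m^6 + 10*m^4 + 2*m^3 - m^2 - 12*m - 1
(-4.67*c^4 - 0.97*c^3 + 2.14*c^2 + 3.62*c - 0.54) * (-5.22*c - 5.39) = 24.3774*c^5 + 30.2347*c^4 - 5.9425*c^3 - 30.431*c^2 - 16.693*c + 2.9106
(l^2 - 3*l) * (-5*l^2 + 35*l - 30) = -5*l^4 + 50*l^3 - 135*l^2 + 90*l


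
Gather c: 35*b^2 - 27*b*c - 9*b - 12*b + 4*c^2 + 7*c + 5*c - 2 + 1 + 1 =35*b^2 - 21*b + 4*c^2 + c*(12 - 27*b)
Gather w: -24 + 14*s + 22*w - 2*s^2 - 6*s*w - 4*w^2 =-2*s^2 + 14*s - 4*w^2 + w*(22 - 6*s) - 24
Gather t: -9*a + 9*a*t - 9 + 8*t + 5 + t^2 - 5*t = -9*a + t^2 + t*(9*a + 3) - 4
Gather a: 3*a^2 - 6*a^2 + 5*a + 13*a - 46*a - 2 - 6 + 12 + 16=-3*a^2 - 28*a + 20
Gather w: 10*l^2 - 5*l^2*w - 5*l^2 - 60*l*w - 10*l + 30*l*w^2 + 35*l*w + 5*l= 5*l^2 + 30*l*w^2 - 5*l + w*(-5*l^2 - 25*l)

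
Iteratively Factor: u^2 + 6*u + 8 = (u + 2)*(u + 4)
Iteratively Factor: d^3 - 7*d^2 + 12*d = (d - 3)*(d^2 - 4*d) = d*(d - 3)*(d - 4)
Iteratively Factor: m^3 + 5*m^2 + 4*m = (m + 4)*(m^2 + m) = (m + 1)*(m + 4)*(m)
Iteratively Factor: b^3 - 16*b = (b)*(b^2 - 16) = b*(b + 4)*(b - 4)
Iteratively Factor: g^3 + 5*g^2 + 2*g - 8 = (g + 4)*(g^2 + g - 2) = (g + 2)*(g + 4)*(g - 1)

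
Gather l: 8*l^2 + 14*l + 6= 8*l^2 + 14*l + 6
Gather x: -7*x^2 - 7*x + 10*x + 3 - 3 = -7*x^2 + 3*x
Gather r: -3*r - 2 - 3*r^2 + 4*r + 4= -3*r^2 + r + 2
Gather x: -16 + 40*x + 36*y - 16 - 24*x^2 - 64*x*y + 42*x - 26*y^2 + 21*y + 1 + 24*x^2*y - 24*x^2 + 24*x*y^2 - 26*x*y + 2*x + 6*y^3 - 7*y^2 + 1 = x^2*(24*y - 48) + x*(24*y^2 - 90*y + 84) + 6*y^3 - 33*y^2 + 57*y - 30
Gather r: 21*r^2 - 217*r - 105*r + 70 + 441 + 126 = 21*r^2 - 322*r + 637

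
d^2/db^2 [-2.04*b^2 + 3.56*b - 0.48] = -4.08000000000000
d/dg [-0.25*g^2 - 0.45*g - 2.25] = -0.5*g - 0.45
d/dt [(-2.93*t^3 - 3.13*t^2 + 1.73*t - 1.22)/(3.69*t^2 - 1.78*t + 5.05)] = (-10.8117*t^4 + 10.4308*t^3 - 45.2018*t^2 - 22.6094*t + 6.5649)/(13.6161*t^4 - 13.1364*t^3 + 40.4374*t^2 - 17.978*t + 25.5025)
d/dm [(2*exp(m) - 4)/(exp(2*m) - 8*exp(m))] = 2*(-exp(2*m) + 4*exp(m) - 16)*exp(-m)/(exp(2*m) - 16*exp(m) + 64)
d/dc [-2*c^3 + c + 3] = 1 - 6*c^2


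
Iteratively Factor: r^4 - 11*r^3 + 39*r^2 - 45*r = (r - 3)*(r^3 - 8*r^2 + 15*r) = (r - 3)^2*(r^2 - 5*r) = r*(r - 3)^2*(r - 5)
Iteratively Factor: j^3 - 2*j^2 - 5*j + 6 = (j - 3)*(j^2 + j - 2) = (j - 3)*(j - 1)*(j + 2)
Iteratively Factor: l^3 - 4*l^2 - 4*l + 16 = (l + 2)*(l^2 - 6*l + 8) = (l - 4)*(l + 2)*(l - 2)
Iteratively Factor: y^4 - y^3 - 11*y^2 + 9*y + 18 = (y - 3)*(y^3 + 2*y^2 - 5*y - 6) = (y - 3)*(y - 2)*(y^2 + 4*y + 3) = (y - 3)*(y - 2)*(y + 3)*(y + 1)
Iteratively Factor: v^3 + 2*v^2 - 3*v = (v - 1)*(v^2 + 3*v) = (v - 1)*(v + 3)*(v)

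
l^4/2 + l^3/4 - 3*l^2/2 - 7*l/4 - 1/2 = (l/2 + 1/2)*(l - 2)*(l + 1/2)*(l + 1)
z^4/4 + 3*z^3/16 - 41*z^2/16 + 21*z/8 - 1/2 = (z/4 + 1)*(z - 2)*(z - 1)*(z - 1/4)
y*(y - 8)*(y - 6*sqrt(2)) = y^3 - 6*sqrt(2)*y^2 - 8*y^2 + 48*sqrt(2)*y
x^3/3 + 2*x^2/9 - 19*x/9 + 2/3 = (x/3 + 1)*(x - 2)*(x - 1/3)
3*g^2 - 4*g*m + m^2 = (-3*g + m)*(-g + m)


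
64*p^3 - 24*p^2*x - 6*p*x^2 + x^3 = (-8*p + x)*(-2*p + x)*(4*p + x)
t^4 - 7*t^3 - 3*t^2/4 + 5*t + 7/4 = (t - 7)*(t - 1)*(t + 1/2)^2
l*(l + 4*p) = l^2 + 4*l*p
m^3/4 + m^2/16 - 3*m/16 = m*(m/4 + 1/4)*(m - 3/4)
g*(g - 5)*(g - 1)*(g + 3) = g^4 - 3*g^3 - 13*g^2 + 15*g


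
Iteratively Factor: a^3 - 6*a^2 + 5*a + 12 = (a - 4)*(a^2 - 2*a - 3) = (a - 4)*(a + 1)*(a - 3)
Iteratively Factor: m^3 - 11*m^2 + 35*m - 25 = (m - 5)*(m^2 - 6*m + 5) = (m - 5)*(m - 1)*(m - 5)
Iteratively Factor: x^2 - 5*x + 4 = (x - 1)*(x - 4)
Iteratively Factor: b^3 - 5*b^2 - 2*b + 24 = (b + 2)*(b^2 - 7*b + 12) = (b - 4)*(b + 2)*(b - 3)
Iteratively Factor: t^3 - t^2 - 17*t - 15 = (t + 1)*(t^2 - 2*t - 15) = (t - 5)*(t + 1)*(t + 3)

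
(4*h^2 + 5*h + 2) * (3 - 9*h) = -36*h^3 - 33*h^2 - 3*h + 6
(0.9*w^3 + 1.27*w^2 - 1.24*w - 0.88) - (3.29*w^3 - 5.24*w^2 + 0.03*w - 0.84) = -2.39*w^3 + 6.51*w^2 - 1.27*w - 0.04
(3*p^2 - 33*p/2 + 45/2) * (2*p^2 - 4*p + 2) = 6*p^4 - 45*p^3 + 117*p^2 - 123*p + 45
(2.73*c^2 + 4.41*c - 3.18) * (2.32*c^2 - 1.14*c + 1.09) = 6.3336*c^4 + 7.119*c^3 - 9.4293*c^2 + 8.4321*c - 3.4662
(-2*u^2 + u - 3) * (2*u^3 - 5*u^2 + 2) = -4*u^5 + 12*u^4 - 11*u^3 + 11*u^2 + 2*u - 6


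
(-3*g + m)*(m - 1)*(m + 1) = -3*g*m^2 + 3*g + m^3 - m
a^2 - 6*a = a*(a - 6)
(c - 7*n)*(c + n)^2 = c^3 - 5*c^2*n - 13*c*n^2 - 7*n^3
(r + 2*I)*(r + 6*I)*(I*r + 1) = I*r^3 - 7*r^2 - 4*I*r - 12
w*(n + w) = n*w + w^2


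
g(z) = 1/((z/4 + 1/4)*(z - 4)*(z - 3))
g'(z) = -1/((z/4 + 1/4)*(z - 4)*(z - 3)^2) - 1/((z/4 + 1/4)*(z - 4)^2*(z - 3)) - 1/(4*(z/4 + 1/4)^2*(z - 4)*(z - 3)) = 4*(-3*z^2 + 12*z - 5)/(z^6 - 12*z^5 + 46*z^4 - 36*z^3 - 119*z^2 + 120*z + 144)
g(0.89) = 0.32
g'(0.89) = 0.09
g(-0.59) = 0.59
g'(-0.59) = -1.15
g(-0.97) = 6.76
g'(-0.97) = -222.19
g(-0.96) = 5.09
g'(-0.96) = -124.97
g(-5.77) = -0.01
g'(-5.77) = -0.00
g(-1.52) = -0.31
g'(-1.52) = -0.72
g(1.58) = 0.45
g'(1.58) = 0.33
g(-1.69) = -0.22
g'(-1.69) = -0.40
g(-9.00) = 0.00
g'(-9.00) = 0.00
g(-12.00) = 0.00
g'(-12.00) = 0.00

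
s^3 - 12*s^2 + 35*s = s*(s - 7)*(s - 5)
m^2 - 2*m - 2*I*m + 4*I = (m - 2)*(m - 2*I)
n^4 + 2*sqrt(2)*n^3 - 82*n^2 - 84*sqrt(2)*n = n*(n - 6*sqrt(2))*(n + sqrt(2))*(n + 7*sqrt(2))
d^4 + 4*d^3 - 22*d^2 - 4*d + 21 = (d - 3)*(d - 1)*(d + 1)*(d + 7)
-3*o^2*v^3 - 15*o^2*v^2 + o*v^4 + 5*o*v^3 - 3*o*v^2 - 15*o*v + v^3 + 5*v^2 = v*(-3*o + v)*(v + 5)*(o*v + 1)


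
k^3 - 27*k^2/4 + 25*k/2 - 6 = (k - 4)*(k - 2)*(k - 3/4)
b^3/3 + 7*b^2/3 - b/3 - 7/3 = (b/3 + 1/3)*(b - 1)*(b + 7)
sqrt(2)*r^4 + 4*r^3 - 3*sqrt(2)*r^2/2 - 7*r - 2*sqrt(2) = (r - sqrt(2))*(r + sqrt(2)/2)*(r + 2*sqrt(2))*(sqrt(2)*r + 1)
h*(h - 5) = h^2 - 5*h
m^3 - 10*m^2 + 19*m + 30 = (m - 6)*(m - 5)*(m + 1)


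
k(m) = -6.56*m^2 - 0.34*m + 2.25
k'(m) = -13.12*m - 0.34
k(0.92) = -3.62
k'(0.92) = -12.41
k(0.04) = 2.23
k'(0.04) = -0.86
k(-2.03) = -24.09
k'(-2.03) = 26.29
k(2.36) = -35.09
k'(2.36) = -31.30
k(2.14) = -28.52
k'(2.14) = -28.42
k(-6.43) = -266.79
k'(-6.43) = 84.02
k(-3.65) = -83.90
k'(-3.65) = 47.55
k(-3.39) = -71.99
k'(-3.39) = 44.14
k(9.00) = -532.17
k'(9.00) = -118.42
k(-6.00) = -231.87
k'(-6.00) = 78.38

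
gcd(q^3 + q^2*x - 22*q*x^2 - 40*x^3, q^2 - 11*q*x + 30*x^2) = -q + 5*x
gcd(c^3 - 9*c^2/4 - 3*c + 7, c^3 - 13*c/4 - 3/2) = c - 2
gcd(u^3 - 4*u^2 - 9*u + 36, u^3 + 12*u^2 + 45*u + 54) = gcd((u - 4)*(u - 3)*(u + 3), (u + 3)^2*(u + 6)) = u + 3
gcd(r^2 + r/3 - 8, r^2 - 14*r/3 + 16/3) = r - 8/3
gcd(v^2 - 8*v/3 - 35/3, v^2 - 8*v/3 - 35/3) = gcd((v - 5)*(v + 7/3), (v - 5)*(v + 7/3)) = v^2 - 8*v/3 - 35/3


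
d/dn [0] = 0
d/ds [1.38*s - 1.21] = 1.38000000000000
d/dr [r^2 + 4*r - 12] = 2*r + 4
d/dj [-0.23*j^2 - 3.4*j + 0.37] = -0.46*j - 3.4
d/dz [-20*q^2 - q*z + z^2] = -q + 2*z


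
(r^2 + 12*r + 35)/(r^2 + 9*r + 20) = (r + 7)/(r + 4)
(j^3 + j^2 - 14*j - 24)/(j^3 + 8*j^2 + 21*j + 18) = (j - 4)/(j + 3)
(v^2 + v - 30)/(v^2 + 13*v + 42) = (v - 5)/(v + 7)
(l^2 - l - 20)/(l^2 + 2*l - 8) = (l - 5)/(l - 2)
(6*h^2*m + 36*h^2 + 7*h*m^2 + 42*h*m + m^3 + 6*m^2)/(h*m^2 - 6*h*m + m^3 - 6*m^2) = (6*h*m + 36*h + m^2 + 6*m)/(m*(m - 6))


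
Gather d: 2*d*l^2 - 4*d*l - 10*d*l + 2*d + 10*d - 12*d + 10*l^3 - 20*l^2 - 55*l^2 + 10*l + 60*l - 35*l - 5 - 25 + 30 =d*(2*l^2 - 14*l) + 10*l^3 - 75*l^2 + 35*l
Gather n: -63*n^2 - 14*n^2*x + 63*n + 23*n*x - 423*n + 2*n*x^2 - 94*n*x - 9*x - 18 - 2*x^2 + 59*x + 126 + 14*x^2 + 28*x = n^2*(-14*x - 63) + n*(2*x^2 - 71*x - 360) + 12*x^2 + 78*x + 108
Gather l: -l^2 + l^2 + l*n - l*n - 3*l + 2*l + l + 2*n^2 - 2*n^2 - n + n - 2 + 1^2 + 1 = 0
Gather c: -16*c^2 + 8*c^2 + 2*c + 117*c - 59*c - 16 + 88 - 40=-8*c^2 + 60*c + 32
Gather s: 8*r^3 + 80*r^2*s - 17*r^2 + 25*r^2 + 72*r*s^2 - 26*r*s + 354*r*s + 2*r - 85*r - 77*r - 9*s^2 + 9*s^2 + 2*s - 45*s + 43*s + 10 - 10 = 8*r^3 + 8*r^2 + 72*r*s^2 - 160*r + s*(80*r^2 + 328*r)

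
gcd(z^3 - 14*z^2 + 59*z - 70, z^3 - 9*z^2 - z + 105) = z^2 - 12*z + 35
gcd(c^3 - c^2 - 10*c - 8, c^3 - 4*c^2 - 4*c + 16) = c^2 - 2*c - 8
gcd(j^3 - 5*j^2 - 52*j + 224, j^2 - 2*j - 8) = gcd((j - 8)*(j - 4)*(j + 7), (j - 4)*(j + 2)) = j - 4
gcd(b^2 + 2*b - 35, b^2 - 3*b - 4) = 1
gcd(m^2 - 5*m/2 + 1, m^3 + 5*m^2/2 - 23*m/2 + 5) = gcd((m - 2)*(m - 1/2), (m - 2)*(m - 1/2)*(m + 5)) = m^2 - 5*m/2 + 1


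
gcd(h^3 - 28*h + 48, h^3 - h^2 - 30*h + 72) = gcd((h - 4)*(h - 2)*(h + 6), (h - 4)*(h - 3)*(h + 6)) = h^2 + 2*h - 24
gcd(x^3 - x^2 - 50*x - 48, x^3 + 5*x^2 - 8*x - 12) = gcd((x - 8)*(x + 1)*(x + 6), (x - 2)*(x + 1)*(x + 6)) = x^2 + 7*x + 6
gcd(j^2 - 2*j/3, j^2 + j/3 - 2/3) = j - 2/3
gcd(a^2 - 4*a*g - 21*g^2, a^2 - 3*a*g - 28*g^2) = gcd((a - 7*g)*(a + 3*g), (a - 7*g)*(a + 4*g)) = a - 7*g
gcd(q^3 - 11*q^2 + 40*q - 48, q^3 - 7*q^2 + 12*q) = q^2 - 7*q + 12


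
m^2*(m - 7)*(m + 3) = m^4 - 4*m^3 - 21*m^2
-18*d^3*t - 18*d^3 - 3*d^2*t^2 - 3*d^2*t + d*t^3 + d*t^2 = (-6*d + t)*(3*d + t)*(d*t + d)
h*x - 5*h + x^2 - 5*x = (h + x)*(x - 5)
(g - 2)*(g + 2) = g^2 - 4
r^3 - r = r*(r - 1)*(r + 1)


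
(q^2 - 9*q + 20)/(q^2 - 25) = (q - 4)/(q + 5)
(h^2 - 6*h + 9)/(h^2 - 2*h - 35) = (-h^2 + 6*h - 9)/(-h^2 + 2*h + 35)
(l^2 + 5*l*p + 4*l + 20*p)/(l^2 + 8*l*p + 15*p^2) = (l + 4)/(l + 3*p)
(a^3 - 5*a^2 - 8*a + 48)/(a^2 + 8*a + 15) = (a^2 - 8*a + 16)/(a + 5)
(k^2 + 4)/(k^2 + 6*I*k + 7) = (k^2 + 4)/(k^2 + 6*I*k + 7)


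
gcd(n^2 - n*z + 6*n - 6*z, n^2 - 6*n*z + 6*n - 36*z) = n + 6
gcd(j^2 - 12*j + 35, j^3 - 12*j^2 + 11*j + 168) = j - 7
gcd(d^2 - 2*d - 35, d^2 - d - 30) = d + 5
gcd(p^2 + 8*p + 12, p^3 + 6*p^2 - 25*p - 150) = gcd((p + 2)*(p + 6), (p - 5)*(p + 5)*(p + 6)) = p + 6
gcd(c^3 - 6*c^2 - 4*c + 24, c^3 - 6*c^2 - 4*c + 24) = c^3 - 6*c^2 - 4*c + 24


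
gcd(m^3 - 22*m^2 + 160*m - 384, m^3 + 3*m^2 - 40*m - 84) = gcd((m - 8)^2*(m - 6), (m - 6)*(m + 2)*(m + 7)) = m - 6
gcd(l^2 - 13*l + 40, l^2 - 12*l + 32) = l - 8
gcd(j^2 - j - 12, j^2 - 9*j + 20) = j - 4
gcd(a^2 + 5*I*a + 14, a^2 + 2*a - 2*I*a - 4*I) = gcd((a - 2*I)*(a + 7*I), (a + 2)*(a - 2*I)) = a - 2*I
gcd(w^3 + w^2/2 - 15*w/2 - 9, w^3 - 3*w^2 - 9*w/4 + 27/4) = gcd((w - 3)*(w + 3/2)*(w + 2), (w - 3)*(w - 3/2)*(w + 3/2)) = w^2 - 3*w/2 - 9/2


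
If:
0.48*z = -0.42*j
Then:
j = -1.14285714285714*z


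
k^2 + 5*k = k*(k + 5)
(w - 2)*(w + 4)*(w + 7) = w^3 + 9*w^2 + 6*w - 56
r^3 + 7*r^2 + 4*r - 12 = (r - 1)*(r + 2)*(r + 6)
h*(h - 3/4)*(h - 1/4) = h^3 - h^2 + 3*h/16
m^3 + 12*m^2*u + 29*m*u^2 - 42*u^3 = (m - u)*(m + 6*u)*(m + 7*u)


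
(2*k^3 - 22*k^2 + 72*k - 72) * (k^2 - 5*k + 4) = 2*k^5 - 32*k^4 + 190*k^3 - 520*k^2 + 648*k - 288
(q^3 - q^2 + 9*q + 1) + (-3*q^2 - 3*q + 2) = q^3 - 4*q^2 + 6*q + 3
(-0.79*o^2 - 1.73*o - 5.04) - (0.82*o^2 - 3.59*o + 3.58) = -1.61*o^2 + 1.86*o - 8.62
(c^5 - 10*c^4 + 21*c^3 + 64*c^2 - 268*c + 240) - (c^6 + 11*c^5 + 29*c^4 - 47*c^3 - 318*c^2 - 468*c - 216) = -c^6 - 10*c^5 - 39*c^4 + 68*c^3 + 382*c^2 + 200*c + 456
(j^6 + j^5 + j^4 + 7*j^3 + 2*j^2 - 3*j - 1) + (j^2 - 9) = j^6 + j^5 + j^4 + 7*j^3 + 3*j^2 - 3*j - 10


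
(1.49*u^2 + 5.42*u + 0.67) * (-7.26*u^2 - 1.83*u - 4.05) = -10.8174*u^4 - 42.0759*u^3 - 20.8173*u^2 - 23.1771*u - 2.7135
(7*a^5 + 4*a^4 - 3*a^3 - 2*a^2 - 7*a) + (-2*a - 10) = 7*a^5 + 4*a^4 - 3*a^3 - 2*a^2 - 9*a - 10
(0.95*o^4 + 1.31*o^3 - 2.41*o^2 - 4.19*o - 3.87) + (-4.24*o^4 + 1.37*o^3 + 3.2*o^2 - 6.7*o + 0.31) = -3.29*o^4 + 2.68*o^3 + 0.79*o^2 - 10.89*o - 3.56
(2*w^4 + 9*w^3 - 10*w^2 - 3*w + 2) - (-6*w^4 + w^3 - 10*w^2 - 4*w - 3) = 8*w^4 + 8*w^3 + w + 5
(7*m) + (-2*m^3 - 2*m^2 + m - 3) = -2*m^3 - 2*m^2 + 8*m - 3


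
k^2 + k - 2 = (k - 1)*(k + 2)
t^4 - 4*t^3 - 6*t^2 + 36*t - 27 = (t - 3)^2*(t - 1)*(t + 3)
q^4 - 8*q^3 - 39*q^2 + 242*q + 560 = (q - 8)*(q - 7)*(q + 2)*(q + 5)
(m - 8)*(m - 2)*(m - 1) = m^3 - 11*m^2 + 26*m - 16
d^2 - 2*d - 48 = (d - 8)*(d + 6)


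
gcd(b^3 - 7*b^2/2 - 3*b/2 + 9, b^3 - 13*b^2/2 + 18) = b^2 - b/2 - 3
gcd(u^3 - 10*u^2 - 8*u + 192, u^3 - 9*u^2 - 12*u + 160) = u^2 - 4*u - 32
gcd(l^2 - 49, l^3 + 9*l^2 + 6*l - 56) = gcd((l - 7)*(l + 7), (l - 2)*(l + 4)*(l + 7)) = l + 7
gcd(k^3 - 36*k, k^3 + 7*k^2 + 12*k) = k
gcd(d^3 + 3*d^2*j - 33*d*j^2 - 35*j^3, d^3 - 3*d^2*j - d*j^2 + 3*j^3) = d + j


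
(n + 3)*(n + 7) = n^2 + 10*n + 21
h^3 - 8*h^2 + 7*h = h*(h - 7)*(h - 1)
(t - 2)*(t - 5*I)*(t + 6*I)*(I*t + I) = I*t^4 - t^3 - I*t^3 + t^2 + 28*I*t^2 + 2*t - 30*I*t - 60*I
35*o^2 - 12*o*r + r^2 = (-7*o + r)*(-5*o + r)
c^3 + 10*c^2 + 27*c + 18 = (c + 1)*(c + 3)*(c + 6)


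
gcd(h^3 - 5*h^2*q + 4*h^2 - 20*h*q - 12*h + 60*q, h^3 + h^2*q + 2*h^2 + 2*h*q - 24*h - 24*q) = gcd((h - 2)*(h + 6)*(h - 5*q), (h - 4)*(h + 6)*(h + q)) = h + 6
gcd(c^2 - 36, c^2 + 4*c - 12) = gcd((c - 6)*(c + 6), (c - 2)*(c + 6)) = c + 6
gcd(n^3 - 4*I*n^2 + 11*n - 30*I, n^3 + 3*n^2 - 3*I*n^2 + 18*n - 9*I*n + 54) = n + 3*I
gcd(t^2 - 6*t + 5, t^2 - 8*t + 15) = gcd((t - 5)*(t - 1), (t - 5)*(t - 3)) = t - 5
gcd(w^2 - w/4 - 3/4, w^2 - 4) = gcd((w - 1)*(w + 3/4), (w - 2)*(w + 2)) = 1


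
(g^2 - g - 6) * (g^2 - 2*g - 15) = g^4 - 3*g^3 - 19*g^2 + 27*g + 90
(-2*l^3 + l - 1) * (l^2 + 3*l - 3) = -2*l^5 - 6*l^4 + 7*l^3 + 2*l^2 - 6*l + 3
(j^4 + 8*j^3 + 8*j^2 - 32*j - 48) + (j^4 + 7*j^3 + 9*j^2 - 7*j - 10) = 2*j^4 + 15*j^3 + 17*j^2 - 39*j - 58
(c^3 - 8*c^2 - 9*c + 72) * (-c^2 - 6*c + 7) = -c^5 + 2*c^4 + 64*c^3 - 74*c^2 - 495*c + 504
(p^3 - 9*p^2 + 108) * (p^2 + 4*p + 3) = p^5 - 5*p^4 - 33*p^3 + 81*p^2 + 432*p + 324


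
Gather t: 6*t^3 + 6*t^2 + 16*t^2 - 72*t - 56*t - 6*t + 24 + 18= 6*t^3 + 22*t^2 - 134*t + 42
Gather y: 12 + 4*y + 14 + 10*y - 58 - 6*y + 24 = 8*y - 8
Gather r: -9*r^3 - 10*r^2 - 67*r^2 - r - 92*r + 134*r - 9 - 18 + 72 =-9*r^3 - 77*r^2 + 41*r + 45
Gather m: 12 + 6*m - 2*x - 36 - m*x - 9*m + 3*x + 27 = m*(-x - 3) + x + 3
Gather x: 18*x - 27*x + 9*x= 0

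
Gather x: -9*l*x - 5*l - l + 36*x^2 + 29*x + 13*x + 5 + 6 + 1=-6*l + 36*x^2 + x*(42 - 9*l) + 12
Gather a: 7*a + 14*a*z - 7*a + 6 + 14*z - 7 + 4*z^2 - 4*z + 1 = 14*a*z + 4*z^2 + 10*z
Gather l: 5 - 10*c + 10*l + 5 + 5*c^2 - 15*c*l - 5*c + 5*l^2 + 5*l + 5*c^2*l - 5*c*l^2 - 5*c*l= 5*c^2 - 15*c + l^2*(5 - 5*c) + l*(5*c^2 - 20*c + 15) + 10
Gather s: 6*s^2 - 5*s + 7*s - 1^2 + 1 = 6*s^2 + 2*s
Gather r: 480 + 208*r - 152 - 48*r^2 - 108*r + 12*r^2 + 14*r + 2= -36*r^2 + 114*r + 330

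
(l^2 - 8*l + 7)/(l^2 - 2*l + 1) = (l - 7)/(l - 1)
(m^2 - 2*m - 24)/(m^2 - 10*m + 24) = (m + 4)/(m - 4)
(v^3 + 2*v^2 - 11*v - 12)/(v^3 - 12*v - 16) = (-v^3 - 2*v^2 + 11*v + 12)/(-v^3 + 12*v + 16)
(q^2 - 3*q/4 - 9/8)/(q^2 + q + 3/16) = 2*(2*q - 3)/(4*q + 1)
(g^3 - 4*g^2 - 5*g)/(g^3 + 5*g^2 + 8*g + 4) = g*(g - 5)/(g^2 + 4*g + 4)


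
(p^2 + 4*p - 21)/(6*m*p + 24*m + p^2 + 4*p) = (p^2 + 4*p - 21)/(6*m*p + 24*m + p^2 + 4*p)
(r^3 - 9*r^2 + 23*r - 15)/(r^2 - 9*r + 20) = (r^2 - 4*r + 3)/(r - 4)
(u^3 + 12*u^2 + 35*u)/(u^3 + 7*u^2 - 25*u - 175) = u/(u - 5)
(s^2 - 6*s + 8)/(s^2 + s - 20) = (s - 2)/(s + 5)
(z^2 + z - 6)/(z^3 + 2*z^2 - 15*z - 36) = (z - 2)/(z^2 - z - 12)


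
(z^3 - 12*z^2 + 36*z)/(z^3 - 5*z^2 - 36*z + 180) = z*(z - 6)/(z^2 + z - 30)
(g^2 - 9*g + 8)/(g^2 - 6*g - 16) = (g - 1)/(g + 2)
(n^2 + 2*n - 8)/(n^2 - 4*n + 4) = (n + 4)/(n - 2)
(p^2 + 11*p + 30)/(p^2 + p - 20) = (p + 6)/(p - 4)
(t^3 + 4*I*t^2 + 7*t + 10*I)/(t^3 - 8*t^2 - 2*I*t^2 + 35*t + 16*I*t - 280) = (t^2 - I*t + 2)/(t^2 - t*(8 + 7*I) + 56*I)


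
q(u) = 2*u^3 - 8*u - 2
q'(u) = 6*u^2 - 8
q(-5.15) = -233.98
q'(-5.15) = 151.14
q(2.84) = 21.09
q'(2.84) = 40.39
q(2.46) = 8.09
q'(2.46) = 28.31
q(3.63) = 64.62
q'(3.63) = 71.06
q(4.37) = 129.95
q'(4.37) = 106.58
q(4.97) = 203.77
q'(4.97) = 140.21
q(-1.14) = 4.16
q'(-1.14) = -0.20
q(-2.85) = -25.50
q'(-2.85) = 40.74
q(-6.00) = -386.00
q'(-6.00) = 208.00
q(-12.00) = -3362.00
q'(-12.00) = 856.00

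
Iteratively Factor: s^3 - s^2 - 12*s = (s - 4)*(s^2 + 3*s) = s*(s - 4)*(s + 3)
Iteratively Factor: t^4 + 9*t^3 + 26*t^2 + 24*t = (t + 4)*(t^3 + 5*t^2 + 6*t) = (t + 3)*(t + 4)*(t^2 + 2*t) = (t + 2)*(t + 3)*(t + 4)*(t)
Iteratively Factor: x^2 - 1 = (x + 1)*(x - 1)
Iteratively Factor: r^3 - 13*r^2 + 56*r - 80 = (r - 5)*(r^2 - 8*r + 16) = (r - 5)*(r - 4)*(r - 4)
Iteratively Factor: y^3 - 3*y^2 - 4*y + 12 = (y - 2)*(y^2 - y - 6) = (y - 3)*(y - 2)*(y + 2)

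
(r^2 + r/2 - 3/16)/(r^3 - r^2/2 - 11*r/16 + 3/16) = 1/(r - 1)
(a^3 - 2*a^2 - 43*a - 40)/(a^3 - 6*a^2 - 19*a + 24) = (a^2 + 6*a + 5)/(a^2 + 2*a - 3)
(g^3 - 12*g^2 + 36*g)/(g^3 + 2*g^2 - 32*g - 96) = g*(g - 6)/(g^2 + 8*g + 16)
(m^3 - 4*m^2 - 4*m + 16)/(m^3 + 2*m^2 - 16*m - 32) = (m - 2)/(m + 4)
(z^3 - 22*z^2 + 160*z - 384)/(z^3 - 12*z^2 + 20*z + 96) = (z - 8)/(z + 2)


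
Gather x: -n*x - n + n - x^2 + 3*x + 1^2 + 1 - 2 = -x^2 + x*(3 - n)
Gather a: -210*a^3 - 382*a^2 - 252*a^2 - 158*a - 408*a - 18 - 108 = -210*a^3 - 634*a^2 - 566*a - 126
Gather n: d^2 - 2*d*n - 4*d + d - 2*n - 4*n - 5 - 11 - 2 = d^2 - 3*d + n*(-2*d - 6) - 18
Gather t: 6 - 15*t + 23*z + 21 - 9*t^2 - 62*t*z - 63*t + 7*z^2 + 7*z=-9*t^2 + t*(-62*z - 78) + 7*z^2 + 30*z + 27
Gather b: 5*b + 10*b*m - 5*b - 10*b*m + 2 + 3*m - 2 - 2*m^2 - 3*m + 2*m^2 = 0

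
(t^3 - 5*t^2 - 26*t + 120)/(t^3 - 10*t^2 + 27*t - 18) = (t^2 + t - 20)/(t^2 - 4*t + 3)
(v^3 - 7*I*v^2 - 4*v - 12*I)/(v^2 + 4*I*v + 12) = (v^2 - 5*I*v + 6)/(v + 6*I)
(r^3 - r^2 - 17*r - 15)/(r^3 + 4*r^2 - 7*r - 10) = (r^2 - 2*r - 15)/(r^2 + 3*r - 10)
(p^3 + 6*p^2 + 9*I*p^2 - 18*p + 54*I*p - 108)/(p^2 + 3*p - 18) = (p^2 + 9*I*p - 18)/(p - 3)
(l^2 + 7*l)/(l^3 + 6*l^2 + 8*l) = (l + 7)/(l^2 + 6*l + 8)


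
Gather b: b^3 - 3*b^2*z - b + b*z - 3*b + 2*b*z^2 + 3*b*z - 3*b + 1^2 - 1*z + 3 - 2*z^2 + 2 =b^3 - 3*b^2*z + b*(2*z^2 + 4*z - 7) - 2*z^2 - z + 6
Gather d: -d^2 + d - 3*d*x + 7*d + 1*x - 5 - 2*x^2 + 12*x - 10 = -d^2 + d*(8 - 3*x) - 2*x^2 + 13*x - 15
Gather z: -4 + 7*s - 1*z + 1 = 7*s - z - 3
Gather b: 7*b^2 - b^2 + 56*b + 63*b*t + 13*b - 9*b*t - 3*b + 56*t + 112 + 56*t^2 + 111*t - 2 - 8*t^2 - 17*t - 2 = 6*b^2 + b*(54*t + 66) + 48*t^2 + 150*t + 108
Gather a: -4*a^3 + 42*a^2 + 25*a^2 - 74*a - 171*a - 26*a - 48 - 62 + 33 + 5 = -4*a^3 + 67*a^2 - 271*a - 72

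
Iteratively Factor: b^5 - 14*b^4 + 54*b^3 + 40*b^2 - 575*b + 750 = (b - 5)*(b^4 - 9*b^3 + 9*b^2 + 85*b - 150) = (b - 5)^2*(b^3 - 4*b^2 - 11*b + 30) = (b - 5)^2*(b - 2)*(b^2 - 2*b - 15) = (b - 5)^3*(b - 2)*(b + 3)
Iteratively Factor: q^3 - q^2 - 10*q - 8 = (q + 2)*(q^2 - 3*q - 4) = (q + 1)*(q + 2)*(q - 4)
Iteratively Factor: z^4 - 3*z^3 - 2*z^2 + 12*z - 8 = (z + 2)*(z^3 - 5*z^2 + 8*z - 4) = (z - 2)*(z + 2)*(z^2 - 3*z + 2) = (z - 2)^2*(z + 2)*(z - 1)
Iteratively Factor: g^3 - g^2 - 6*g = (g - 3)*(g^2 + 2*g) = (g - 3)*(g + 2)*(g)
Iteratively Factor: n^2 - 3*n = (n - 3)*(n)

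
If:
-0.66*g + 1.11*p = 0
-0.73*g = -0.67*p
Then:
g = 0.00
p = 0.00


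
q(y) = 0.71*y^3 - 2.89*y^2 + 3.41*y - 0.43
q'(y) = 2.13*y^2 - 5.78*y + 3.41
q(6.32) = 84.92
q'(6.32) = 51.96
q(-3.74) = -90.75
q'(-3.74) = 54.82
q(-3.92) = -100.97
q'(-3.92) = 58.80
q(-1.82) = -20.49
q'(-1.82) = 20.99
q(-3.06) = -58.27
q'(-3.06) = 41.04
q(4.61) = 23.43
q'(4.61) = 22.03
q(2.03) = 0.52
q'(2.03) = 0.45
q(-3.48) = -77.22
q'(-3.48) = 49.32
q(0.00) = -0.43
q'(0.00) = 3.41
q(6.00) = 69.35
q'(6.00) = 45.41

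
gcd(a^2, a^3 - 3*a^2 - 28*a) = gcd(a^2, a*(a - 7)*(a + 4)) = a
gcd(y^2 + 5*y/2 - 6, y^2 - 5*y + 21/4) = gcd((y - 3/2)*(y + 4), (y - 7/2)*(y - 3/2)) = y - 3/2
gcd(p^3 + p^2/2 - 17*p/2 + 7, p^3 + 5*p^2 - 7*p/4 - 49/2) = p^2 + 3*p/2 - 7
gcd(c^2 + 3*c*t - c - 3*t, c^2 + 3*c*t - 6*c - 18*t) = c + 3*t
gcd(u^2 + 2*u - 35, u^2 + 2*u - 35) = u^2 + 2*u - 35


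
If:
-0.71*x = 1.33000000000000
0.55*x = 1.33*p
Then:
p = -0.77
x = -1.87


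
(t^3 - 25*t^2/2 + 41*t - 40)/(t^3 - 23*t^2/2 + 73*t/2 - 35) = (t - 8)/(t - 7)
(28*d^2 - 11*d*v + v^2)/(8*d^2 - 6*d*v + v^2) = (-7*d + v)/(-2*d + v)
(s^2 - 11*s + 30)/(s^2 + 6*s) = (s^2 - 11*s + 30)/(s*(s + 6))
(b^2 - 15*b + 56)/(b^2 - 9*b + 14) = (b - 8)/(b - 2)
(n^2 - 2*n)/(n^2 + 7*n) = (n - 2)/(n + 7)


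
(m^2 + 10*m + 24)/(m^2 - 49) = (m^2 + 10*m + 24)/(m^2 - 49)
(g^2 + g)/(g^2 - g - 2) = g/(g - 2)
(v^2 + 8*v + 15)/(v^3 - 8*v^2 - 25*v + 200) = (v + 3)/(v^2 - 13*v + 40)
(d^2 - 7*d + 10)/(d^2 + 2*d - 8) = (d - 5)/(d + 4)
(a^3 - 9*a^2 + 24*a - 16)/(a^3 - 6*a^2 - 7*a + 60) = (a^2 - 5*a + 4)/(a^2 - 2*a - 15)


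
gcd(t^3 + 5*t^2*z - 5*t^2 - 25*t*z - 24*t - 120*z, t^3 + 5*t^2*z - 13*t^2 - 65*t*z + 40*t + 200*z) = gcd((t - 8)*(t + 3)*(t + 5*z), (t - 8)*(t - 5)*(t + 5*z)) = t^2 + 5*t*z - 8*t - 40*z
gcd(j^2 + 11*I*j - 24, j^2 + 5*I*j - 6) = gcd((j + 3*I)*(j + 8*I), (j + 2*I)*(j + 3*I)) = j + 3*I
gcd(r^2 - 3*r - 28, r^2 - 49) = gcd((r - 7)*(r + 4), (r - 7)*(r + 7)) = r - 7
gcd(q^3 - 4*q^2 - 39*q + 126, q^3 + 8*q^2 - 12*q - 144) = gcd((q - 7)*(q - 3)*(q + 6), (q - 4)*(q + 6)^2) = q + 6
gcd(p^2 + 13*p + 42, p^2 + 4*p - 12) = p + 6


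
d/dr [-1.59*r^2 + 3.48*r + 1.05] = 3.48 - 3.18*r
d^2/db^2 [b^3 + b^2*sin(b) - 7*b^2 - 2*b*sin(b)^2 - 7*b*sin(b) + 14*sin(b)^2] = -b^2*sin(b) + 7*b*sin(b) + 4*b*cos(b) - 4*b*cos(2*b) + 6*b + 2*sin(b) - 4*sin(2*b) - 14*cos(b) + 28*cos(2*b) - 14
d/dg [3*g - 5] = 3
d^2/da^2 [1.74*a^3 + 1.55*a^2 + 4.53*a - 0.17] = 10.44*a + 3.1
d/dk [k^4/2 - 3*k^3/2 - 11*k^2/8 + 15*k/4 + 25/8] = 2*k^3 - 9*k^2/2 - 11*k/4 + 15/4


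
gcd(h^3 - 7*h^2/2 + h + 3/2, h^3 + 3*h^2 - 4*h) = h - 1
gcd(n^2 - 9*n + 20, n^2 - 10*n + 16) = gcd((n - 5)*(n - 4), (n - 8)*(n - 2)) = 1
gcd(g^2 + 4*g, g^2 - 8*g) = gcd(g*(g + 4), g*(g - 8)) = g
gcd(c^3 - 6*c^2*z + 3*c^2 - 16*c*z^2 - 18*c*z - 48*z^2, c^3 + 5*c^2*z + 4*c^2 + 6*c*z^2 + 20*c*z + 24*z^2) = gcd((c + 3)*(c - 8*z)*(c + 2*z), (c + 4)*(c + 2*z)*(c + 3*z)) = c + 2*z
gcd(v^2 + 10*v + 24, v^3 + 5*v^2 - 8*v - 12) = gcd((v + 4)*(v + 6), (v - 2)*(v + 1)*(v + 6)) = v + 6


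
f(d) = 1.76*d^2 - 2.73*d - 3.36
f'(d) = 3.52*d - 2.73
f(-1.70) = 6.37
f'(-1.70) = -8.71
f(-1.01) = 1.19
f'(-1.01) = -6.29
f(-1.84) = 7.62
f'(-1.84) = -9.21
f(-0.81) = 0.01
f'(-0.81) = -5.58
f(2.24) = -0.64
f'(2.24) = 5.15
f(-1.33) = 3.38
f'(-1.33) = -7.41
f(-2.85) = 18.72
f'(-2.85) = -12.76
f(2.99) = 4.21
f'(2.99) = 7.79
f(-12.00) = 282.84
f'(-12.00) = -44.97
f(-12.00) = 282.84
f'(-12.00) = -44.97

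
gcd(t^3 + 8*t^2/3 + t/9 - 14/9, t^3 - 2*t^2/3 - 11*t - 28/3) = t^2 + 10*t/3 + 7/3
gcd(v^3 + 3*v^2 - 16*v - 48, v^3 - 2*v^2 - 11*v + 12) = v^2 - v - 12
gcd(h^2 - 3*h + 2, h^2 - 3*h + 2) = h^2 - 3*h + 2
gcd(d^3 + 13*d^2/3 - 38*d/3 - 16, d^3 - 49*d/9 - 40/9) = d^2 - 5*d/3 - 8/3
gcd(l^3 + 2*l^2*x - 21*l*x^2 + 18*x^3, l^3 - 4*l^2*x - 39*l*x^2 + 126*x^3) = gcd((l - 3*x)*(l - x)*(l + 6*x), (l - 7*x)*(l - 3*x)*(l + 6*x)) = -l^2 - 3*l*x + 18*x^2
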